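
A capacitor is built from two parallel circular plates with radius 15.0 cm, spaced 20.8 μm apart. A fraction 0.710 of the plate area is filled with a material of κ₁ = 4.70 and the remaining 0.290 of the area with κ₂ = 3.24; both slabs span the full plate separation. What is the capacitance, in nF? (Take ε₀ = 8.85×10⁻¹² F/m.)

A = π(15.0 cm)² = 7.07×10⁻² m².
Side-by-side slabs ⇒ two capacitors in parallel, each spanning the full gap.
C₁ = κ₁ε₀A₁/d = 4.70 × 8.85×10⁻¹² × 5.02×10⁻² / 2.08×10⁻⁵ = 1.00×10⁻⁷ F.
C₂ = κ₂ε₀A₂/d = 3.24 × 8.85×10⁻¹² × 2.05×10⁻² / 2.08×10⁻⁵ = 2.83×10⁻⁸ F.
C = C₁ + C₂ = 1.29×10⁻⁷ F.

129 nF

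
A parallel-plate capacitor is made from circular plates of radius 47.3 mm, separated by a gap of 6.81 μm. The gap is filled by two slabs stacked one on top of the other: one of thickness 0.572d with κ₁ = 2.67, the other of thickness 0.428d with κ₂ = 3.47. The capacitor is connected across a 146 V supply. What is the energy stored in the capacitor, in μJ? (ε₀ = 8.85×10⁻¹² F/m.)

288 μJ

A = π(47.3 mm)² = 7.03×10⁻³ m².
Stacked slabs ⇒ two capacitors in series, each with the full plate area.
C₁ = κ₁ε₀A/d₁ = 2.67 × 8.85×10⁻¹² × 7.03×10⁻³ / 3.90×10⁻⁶ = 4.26×10⁻⁸ F.
C₂ = κ₂ε₀A/d₂ = 3.47 × 8.85×10⁻¹² × 7.03×10⁻³ / 2.91×10⁻⁶ = 7.41×10⁻⁸ F.
C = (1/C₁ + 1/C₂)⁻¹ = 2.71×10⁻⁸ F.
U = ½CV² = ½ × 2.71×10⁻⁸ × (146)² = 2.88×10⁻⁴ J.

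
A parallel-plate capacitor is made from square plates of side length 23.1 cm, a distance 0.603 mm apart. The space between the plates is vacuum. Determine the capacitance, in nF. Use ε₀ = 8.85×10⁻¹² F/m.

C ≈ 0.783 nF

A = (23.1 cm)² = 5.34×10⁻² m².
C = ε₀A/d = 8.85×10⁻¹² × 5.34×10⁻² / 6.03×10⁻⁴ = 7.83×10⁻¹⁰ F.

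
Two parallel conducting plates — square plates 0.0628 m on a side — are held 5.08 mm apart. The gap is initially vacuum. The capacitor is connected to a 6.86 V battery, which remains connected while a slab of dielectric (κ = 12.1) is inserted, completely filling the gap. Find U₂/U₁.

U₂/U₁ ≈ 12.1

Battery connected ⇒ V is held fixed.
C₂ = 12.1 C₁ and U = ½CV², so U₂/U₁ = C₂/C₁ = 12.1.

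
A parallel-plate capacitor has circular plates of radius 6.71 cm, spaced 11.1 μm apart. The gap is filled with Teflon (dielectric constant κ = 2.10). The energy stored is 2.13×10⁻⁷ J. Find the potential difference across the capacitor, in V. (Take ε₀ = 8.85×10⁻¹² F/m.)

A = π(6.71 cm)² = 1.41×10⁻² m².
C = κε₀A/d = 2.10 × 8.85×10⁻¹² × 1.41×10⁻² / 1.11×10⁻⁵ = 2.37×10⁻⁸ F.
V = √(2U/C) = √(2 × 2.13×10⁻⁷ / 2.37×10⁻⁸) = 4.24 V.

V ≈ 4.24 V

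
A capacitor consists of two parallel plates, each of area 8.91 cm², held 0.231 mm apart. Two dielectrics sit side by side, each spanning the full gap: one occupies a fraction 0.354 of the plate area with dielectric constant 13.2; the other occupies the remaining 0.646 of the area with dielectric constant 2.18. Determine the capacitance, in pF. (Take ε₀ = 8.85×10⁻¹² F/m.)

208 pF

A = 8.91 cm² = 8.91×10⁻⁴ m².
Side-by-side slabs ⇒ two capacitors in parallel, each spanning the full gap.
C₁ = κ₁ε₀A₁/d = 13.2 × 8.85×10⁻¹² × 3.15×10⁻⁴ / 2.31×10⁻⁴ = 1.60×10⁻¹⁰ F.
C₂ = κ₂ε₀A₂/d = 2.18 × 8.85×10⁻¹² × 5.76×10⁻⁴ / 2.31×10⁻⁴ = 4.81×10⁻¹¹ F.
C = C₁ + C₂ = 2.08×10⁻¹⁰ F.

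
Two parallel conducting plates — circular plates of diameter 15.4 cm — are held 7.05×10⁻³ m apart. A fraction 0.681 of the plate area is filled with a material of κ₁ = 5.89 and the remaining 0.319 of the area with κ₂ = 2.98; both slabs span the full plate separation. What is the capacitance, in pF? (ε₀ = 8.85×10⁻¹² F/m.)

C ≈ 116 pF

A = π(15.4/2 cm)² = 1.86×10⁻² m².
Side-by-side slabs ⇒ two capacitors in parallel, each spanning the full gap.
C₁ = κ₁ε₀A₁/d = 5.89 × 8.85×10⁻¹² × 1.27×10⁻² / 7.05×10⁻³ = 9.38×10⁻¹¹ F.
C₂ = κ₂ε₀A₂/d = 2.98 × 8.85×10⁻¹² × 5.94×10⁻³ / 7.05×10⁻³ = 2.22×10⁻¹¹ F.
C = C₁ + C₂ = 1.16×10⁻¹⁰ F.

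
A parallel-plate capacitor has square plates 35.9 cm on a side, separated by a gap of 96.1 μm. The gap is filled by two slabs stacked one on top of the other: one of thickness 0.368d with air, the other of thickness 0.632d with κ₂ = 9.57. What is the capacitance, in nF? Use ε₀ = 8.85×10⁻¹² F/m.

A = (35.9 cm)² = 0.129 m².
Stacked slabs ⇒ two capacitors in series, each with the full plate area.
C₁ = κ₁ε₀A/d₁ = 1.00 × 8.85×10⁻¹² × 0.129 / 3.54×10⁻⁵ = 3.23×10⁻⁸ F.
C₂ = κ₂ε₀A/d₂ = 9.57 × 8.85×10⁻¹² × 0.129 / 6.07×10⁻⁵ = 1.80×10⁻⁷ F.
C = (1/C₁ + 1/C₂)⁻¹ = 2.73×10⁻⁸ F.

27.3 nF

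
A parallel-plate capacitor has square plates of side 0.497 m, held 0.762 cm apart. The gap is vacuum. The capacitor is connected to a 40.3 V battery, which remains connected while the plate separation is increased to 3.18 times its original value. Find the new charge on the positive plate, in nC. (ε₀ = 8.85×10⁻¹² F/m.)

A = (0.497 m)² = 0.247 m².
Initially C₁ = ε₀A/d = 8.85×10⁻¹² × 0.247 / 7.62×10⁻³ = 2.87×10⁻¹⁰ F.
Q₁ = 1.16×10⁻⁸ C.
Battery connected ⇒ V is held fixed. C₂ = 0.314 C₁ and Q = CV, so Q₂/Q₁ = C₂/C₁ = 0.314.
Q₂ = 0.314 × 1.16×10⁻⁸ = 3.64×10⁻⁹ C.

Q ≈ 3.64 nC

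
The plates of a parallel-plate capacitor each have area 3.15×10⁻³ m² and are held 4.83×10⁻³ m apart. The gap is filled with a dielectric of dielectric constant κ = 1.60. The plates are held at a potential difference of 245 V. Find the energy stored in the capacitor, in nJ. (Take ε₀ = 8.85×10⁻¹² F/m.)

C = κε₀A/d = 1.60 × 8.85×10⁻¹² × 3.15×10⁻³ / 4.83×10⁻³ = 9.23×10⁻¹² F.
U = ½CV² = ½ × 9.23×10⁻¹² × (245)² = 2.77×10⁻⁷ J.

U ≈ 277 nJ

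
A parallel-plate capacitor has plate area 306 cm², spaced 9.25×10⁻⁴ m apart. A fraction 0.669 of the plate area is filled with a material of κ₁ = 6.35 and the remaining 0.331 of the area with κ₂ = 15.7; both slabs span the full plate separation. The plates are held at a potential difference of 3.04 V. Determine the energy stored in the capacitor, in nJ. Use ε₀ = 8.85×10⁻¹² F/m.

12.8 nJ

A = 306 cm² = 3.06×10⁻² m².
Side-by-side slabs ⇒ two capacitors in parallel, each spanning the full gap.
C₁ = κ₁ε₀A₁/d = 6.35 × 8.85×10⁻¹² × 2.05×10⁻² / 9.25×10⁻⁴ = 1.24×10⁻⁹ F.
C₂ = κ₂ε₀A₂/d = 15.7 × 8.85×10⁻¹² × 1.01×10⁻² / 9.25×10⁻⁴ = 1.52×10⁻⁹ F.
C = C₁ + C₂ = 2.77×10⁻⁹ F.
U = ½CV² = ½ × 2.77×10⁻⁹ × (3.04)² = 1.28×10⁻⁸ J.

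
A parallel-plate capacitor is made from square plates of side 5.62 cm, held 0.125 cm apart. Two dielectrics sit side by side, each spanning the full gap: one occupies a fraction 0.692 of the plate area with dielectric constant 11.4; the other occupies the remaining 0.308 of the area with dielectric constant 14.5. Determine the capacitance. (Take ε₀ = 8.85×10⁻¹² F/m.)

A = (5.62 cm)² = 3.16×10⁻³ m².
Side-by-side slabs ⇒ two capacitors in parallel, each spanning the full gap.
C₁ = κ₁ε₀A₁/d = 11.4 × 8.85×10⁻¹² × 2.19×10⁻³ / 1.25×10⁻³ = 1.76×10⁻¹⁰ F.
C₂ = κ₂ε₀A₂/d = 14.5 × 8.85×10⁻¹² × 9.73×10⁻⁴ / 1.25×10⁻³ = 9.99×10⁻¹¹ F.
C = C₁ + C₂ = 2.76×10⁻¹⁰ F.

276 pF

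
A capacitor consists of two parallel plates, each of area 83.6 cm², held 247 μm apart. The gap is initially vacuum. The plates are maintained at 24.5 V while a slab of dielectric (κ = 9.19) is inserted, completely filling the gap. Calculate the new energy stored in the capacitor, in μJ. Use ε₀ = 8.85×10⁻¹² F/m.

A = 83.6 cm² = 8.36×10⁻³ m².
Initially C₁ = ε₀A/d = 8.85×10⁻¹² × 8.36×10⁻³ / 2.47×10⁻⁴ = 3.00×10⁻¹⁰ F.
U₁ = 8.99×10⁻⁸ J.
Battery connected ⇒ V is held fixed. C₂ = 9.19 C₁ and U = ½CV², so U₂/U₁ = C₂/C₁ = 9.19.
U₂ = 9.19 × 8.99×10⁻⁸ = 8.26×10⁻⁷ J.

U ≈ 0.826 μJ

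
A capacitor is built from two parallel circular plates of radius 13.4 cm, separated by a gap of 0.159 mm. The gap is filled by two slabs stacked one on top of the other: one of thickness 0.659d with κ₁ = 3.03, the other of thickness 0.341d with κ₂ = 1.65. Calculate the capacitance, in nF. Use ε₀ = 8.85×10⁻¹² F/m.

7.40 nF

A = π(13.4 cm)² = 5.64×10⁻² m².
Stacked slabs ⇒ two capacitors in series, each with the full plate area.
C₁ = κ₁ε₀A/d₁ = 3.03 × 8.85×10⁻¹² × 5.64×10⁻² / 1.05×10⁻⁴ = 1.44×10⁻⁸ F.
C₂ = κ₂ε₀A/d₂ = 1.65 × 8.85×10⁻¹² × 5.64×10⁻² / 5.42×10⁻⁵ = 1.52×10⁻⁸ F.
C = (1/C₁ + 1/C₂)⁻¹ = 7.40×10⁻⁹ F.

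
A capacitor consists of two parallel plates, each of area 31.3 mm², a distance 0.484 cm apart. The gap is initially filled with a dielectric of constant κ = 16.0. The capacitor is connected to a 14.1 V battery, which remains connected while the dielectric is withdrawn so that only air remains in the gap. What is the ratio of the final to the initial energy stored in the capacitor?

U₂/U₁ ≈ 0.0625

Battery connected ⇒ V is held fixed.
C₂ = 0.0625 C₁ and U = ½CV², so U₂/U₁ = C₂/C₁ = 0.0625.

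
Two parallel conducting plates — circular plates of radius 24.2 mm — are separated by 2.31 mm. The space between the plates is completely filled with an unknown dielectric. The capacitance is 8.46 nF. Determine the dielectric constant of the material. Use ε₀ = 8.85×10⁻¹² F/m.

κ ≈ 1200

A = π(24.2 mm)² = 1.84×10⁻³ m².
κ = Cd/(ε₀A) = 8.46×10⁻⁹ × 2.31×10⁻³ / (8.85×10⁻¹² × 1.84×10⁻³) = 1200.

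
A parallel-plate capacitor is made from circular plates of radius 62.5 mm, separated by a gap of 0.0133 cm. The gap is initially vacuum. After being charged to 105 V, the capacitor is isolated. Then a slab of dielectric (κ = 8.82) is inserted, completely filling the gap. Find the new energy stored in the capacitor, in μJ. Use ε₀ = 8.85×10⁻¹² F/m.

U ≈ 0.510 μJ

A = π(62.5 mm)² = 1.23×10⁻² m².
Initially C₁ = ε₀A/d = 8.85×10⁻¹² × 1.23×10⁻² / 1.33×10⁻⁴ = 8.17×10⁻¹⁰ F.
U₁ = 4.50×10⁻⁶ J.
Isolated ⇒ Q is held fixed. C₂ = 8.82 C₁ and U = Q²/(2C), so U₂/U₁ = C₁/C₂ = 0.113.
U₂ = 0.113 × 4.50×10⁻⁶ = 5.10×10⁻⁷ J.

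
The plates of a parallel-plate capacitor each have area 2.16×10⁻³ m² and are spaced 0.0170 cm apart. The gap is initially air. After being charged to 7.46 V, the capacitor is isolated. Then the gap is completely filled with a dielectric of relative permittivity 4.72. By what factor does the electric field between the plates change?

Isolated ⇒ Q is held fixed.
V₂ = Q/C₂ = V₁/4.72; E = V/d, so E₂/E₁ = (V₂/V₁)(d₁/d₂) = 0.212.

0.212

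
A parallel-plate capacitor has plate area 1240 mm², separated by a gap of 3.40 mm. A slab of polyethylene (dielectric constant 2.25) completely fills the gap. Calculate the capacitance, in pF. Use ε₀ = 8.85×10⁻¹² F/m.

7.26 pF

A = 1240 mm² = 1.24×10⁻³ m².
C = κε₀A/d = 2.25 × 8.85×10⁻¹² × 1.24×10⁻³ / 3.40×10⁻³ = 7.26×10⁻¹² F.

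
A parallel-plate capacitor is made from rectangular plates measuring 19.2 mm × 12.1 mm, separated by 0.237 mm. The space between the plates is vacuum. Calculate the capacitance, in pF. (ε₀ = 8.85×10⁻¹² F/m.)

A = 19.2 × 12.1 mm² = 2.32×10⁻⁴ m².
C = ε₀A/d = 8.85×10⁻¹² × 2.32×10⁻⁴ / 2.37×10⁻⁴ = 8.68×10⁻¹² F.

C ≈ 8.68 pF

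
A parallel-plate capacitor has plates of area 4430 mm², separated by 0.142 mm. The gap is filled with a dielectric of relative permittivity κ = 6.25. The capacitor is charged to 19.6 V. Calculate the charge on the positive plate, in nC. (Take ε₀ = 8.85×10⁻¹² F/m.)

Q ≈ 33.8 nC

A = 4430 mm² = 4.43×10⁻³ m².
C = κε₀A/d = 6.25 × 8.85×10⁻¹² × 4.43×10⁻³ / 1.42×10⁻⁴ = 1.73×10⁻⁹ F.
Q = CV = 1.73×10⁻⁹ × 19.6 = 3.38×10⁻⁸ C.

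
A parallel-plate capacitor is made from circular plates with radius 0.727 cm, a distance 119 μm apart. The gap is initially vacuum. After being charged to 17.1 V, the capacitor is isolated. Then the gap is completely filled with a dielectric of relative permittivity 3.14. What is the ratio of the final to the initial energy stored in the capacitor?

0.318

Isolated ⇒ Q is held fixed.
C₂ = 3.14 C₁ and U = Q²/(2C), so U₂/U₁ = C₁/C₂ = 0.318.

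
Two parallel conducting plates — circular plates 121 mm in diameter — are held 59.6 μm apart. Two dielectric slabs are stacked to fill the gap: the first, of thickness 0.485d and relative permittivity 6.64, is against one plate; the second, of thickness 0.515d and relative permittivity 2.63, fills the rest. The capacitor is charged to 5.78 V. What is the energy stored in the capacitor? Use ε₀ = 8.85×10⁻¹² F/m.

U ≈ 106 nJ

A = π(121/2 mm)² = 1.15×10⁻² m².
Stacked slabs ⇒ two capacitors in series, each with the full plate area.
C₁ = κ₁ε₀A/d₁ = 6.64 × 8.85×10⁻¹² × 1.15×10⁻² / 2.89×10⁻⁵ = 2.34×10⁻⁸ F.
C₂ = κ₂ε₀A/d₂ = 2.63 × 8.85×10⁻¹² × 1.15×10⁻² / 3.07×10⁻⁵ = 8.72×10⁻⁹ F.
C = (1/C₁ + 1/C₂)⁻¹ = 6.35×10⁻⁹ F.
U = ½CV² = ½ × 6.35×10⁻⁹ × (5.78)² = 1.06×10⁻⁷ J.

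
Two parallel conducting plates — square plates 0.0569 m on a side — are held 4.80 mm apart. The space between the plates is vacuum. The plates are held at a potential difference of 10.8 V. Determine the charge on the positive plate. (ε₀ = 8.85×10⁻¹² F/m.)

Q ≈ 64.5 pC

A = (0.0569 m)² = 3.24×10⁻³ m².
C = ε₀A/d = 8.85×10⁻¹² × 3.24×10⁻³ / 4.80×10⁻³ = 5.97×10⁻¹² F.
Q = CV = 5.97×10⁻¹² × 10.8 = 6.45×10⁻¹¹ C.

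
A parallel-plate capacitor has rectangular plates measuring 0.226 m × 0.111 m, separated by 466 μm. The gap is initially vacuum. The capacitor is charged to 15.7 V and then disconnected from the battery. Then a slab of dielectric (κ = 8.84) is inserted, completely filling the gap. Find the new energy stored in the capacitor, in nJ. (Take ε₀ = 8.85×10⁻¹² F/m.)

A = 0.226 × 0.111 m² = 2.51×10⁻² m².
Initially C₁ = ε₀A/d = 8.85×10⁻¹² × 2.51×10⁻² / 4.66×10⁻⁴ = 4.76×10⁻¹⁰ F.
U₁ = 5.87×10⁻⁸ J.
Isolated ⇒ Q is held fixed. C₂ = 8.84 C₁ and U = Q²/(2C), so U₂/U₁ = C₁/C₂ = 0.113.
U₂ = 0.113 × 5.87×10⁻⁸ = 6.64×10⁻⁹ J.

U ≈ 6.64 nJ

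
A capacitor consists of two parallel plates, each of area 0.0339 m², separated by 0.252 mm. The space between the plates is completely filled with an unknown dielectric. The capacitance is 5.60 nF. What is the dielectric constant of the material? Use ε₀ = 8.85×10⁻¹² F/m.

κ = Cd/(ε₀A) = 5.60×10⁻⁹ × 2.52×10⁻⁴ / (8.85×10⁻¹² × 3.39×10⁻²) = 4.70.

κ ≈ 4.70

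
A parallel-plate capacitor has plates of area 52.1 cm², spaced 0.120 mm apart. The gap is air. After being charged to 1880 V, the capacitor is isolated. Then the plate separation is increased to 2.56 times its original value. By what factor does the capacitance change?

C = ε₀A/d scales as 1/d, so C₂/C₁ = d₁/d₂ = 1/2.56 = 0.391.

C₂/C₁ ≈ 0.391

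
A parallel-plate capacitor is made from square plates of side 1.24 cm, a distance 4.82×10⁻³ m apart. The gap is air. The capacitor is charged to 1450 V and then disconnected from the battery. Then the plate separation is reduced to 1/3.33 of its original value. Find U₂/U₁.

U₂/U₁ ≈ 0.300

Isolated ⇒ Q is held fixed.
C₂ = 3.33 C₁ and U = Q²/(2C), so U₂/U₁ = C₁/C₂ = 0.300.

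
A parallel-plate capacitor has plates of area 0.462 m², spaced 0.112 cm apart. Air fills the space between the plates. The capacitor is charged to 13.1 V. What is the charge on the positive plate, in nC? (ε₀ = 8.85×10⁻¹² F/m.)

Q ≈ 47.8 nC

C = ε₀A/d = 8.85×10⁻¹² × 0.462 / 1.12×10⁻³ = 3.65×10⁻⁹ F.
Q = CV = 3.65×10⁻⁹ × 13.1 = 4.78×10⁻⁸ C.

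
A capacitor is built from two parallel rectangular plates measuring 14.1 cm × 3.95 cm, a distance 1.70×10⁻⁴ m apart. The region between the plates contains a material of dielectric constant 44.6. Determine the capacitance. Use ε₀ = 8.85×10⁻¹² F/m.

A = 14.1 × 3.95 cm² = 5.57×10⁻³ m².
C = κε₀A/d = 44.6 × 8.85×10⁻¹² × 5.57×10⁻³ / 1.70×10⁻⁴ = 1.29×10⁻⁸ F.

C ≈ 12.9 nF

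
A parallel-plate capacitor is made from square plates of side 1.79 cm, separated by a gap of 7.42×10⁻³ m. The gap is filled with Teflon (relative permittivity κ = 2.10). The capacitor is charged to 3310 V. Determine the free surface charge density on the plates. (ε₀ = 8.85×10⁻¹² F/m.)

σ ≈ 0.829 nC/cm²

A = (1.79 cm)² = 3.20×10⁻⁴ m².
C = κε₀A/d = 2.10 × 8.85×10⁻¹² × 3.20×10⁻⁴ / 7.42×10⁻³ = 8.03×10⁻¹³ F.
σ = Q/A = CV/A = 8.03×10⁻¹³ × 3310 / 3.20×10⁻⁴ = 8.29×10⁻⁶ C/m².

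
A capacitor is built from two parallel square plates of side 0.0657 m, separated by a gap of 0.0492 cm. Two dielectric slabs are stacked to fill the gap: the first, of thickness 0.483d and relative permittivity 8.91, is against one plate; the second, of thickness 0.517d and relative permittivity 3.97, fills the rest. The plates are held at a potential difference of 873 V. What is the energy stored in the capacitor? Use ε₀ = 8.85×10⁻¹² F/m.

160 μJ

A = (0.0657 m)² = 4.32×10⁻³ m².
Stacked slabs ⇒ two capacitors in series, each with the full plate area.
C₁ = κ₁ε₀A/d₁ = 8.91 × 8.85×10⁻¹² × 4.32×10⁻³ / 2.38×10⁻⁴ = 1.43×10⁻⁹ F.
C₂ = κ₂ε₀A/d₂ = 3.97 × 8.85×10⁻¹² × 4.32×10⁻³ / 2.54×10⁻⁴ = 5.96×10⁻¹⁰ F.
C = (1/C₁ + 1/C₂)⁻¹ = 4.21×10⁻¹⁰ F.
U = ½CV² = ½ × 4.21×10⁻¹⁰ × (873)² = 1.60×10⁻⁴ J.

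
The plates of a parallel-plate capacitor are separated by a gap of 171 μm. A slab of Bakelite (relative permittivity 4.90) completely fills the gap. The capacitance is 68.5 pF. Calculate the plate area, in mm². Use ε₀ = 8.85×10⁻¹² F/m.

A = Cd/(κε₀) = 6.85×10⁻¹¹ × 1.71×10⁻⁴ / (4.90 × 8.85×10⁻¹²) = 2.70×10⁻⁴ m².

270 mm²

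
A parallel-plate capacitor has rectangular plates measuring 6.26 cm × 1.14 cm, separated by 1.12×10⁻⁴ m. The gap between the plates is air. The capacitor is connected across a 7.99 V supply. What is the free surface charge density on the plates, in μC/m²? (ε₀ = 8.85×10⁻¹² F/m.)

A = 6.26 × 1.14 cm² = 7.14×10⁻⁴ m².
C = ε₀A/d = 8.85×10⁻¹² × 7.14×10⁻⁴ / 1.12×10⁻⁴ = 5.64×10⁻¹¹ F.
σ = Q/A = CV/A = 5.64×10⁻¹¹ × 7.99 / 7.14×10⁻⁴ = 6.31×10⁻⁷ C/m².

σ ≈ 0.631 μC/m²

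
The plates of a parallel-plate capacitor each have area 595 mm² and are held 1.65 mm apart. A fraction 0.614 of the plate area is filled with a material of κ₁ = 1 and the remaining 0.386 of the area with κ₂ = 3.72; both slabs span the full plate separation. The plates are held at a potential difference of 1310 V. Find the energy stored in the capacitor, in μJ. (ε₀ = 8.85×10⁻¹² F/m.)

U ≈ 5.61 μJ

A = 595 mm² = 5.95×10⁻⁴ m².
Side-by-side slabs ⇒ two capacitors in parallel, each spanning the full gap.
C₁ = κ₁ε₀A₁/d = 1.00 × 8.85×10⁻¹² × 3.65×10⁻⁴ / 1.65×10⁻³ = 1.96×10⁻¹² F.
C₂ = κ₂ε₀A₂/d = 3.72 × 8.85×10⁻¹² × 2.30×10⁻⁴ / 1.65×10⁻³ = 4.58×10⁻¹² F.
C = C₁ + C₂ = 6.54×10⁻¹² F.
U = ½CV² = ½ × 6.54×10⁻¹² × (1310)² = 5.61×10⁻⁶ J.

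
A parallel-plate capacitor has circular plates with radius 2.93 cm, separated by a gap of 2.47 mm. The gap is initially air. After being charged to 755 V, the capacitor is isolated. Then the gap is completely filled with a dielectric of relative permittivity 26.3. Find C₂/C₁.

C₂/C₁ ≈ 26.3

C = κε₀A/d scales with κ, so C₂/C₁ = κ = 26.3.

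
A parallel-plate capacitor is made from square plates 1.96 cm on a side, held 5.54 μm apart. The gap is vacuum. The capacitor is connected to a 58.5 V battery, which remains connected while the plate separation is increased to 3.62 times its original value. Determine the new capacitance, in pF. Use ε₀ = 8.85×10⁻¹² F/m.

A = (1.96 cm)² = 3.84×10⁻⁴ m².
Initially C₁ = ε₀A/d = 8.85×10⁻¹² × 3.84×10⁻⁴ / 5.54×10⁻⁶ = 6.14×10⁻¹⁰ F.
C = ε₀A/d scales as 1/d, so C₂/C₁ = d₁/d₂ = 1/3.62 = 0.276.
C₂ = 0.276 × 6.14×10⁻¹⁰ = 1.70×10⁻¹⁰ F.

170 pF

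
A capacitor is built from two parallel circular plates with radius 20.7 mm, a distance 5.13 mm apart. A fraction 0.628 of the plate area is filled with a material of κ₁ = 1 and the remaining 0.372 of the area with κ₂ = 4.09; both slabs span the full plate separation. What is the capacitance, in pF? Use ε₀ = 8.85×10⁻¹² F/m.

C ≈ 4.99 pF

A = π(20.7 mm)² = 1.35×10⁻³ m².
Side-by-side slabs ⇒ two capacitors in parallel, each spanning the full gap.
C₁ = κ₁ε₀A₁/d = 1.00 × 8.85×10⁻¹² × 8.45×10⁻⁴ / 5.13×10⁻³ = 1.46×10⁻¹² F.
C₂ = κ₂ε₀A₂/d = 4.09 × 8.85×10⁻¹² × 5.01×10⁻⁴ / 5.13×10⁻³ = 3.53×10⁻¹² F.
C = C₁ + C₂ = 4.99×10⁻¹² F.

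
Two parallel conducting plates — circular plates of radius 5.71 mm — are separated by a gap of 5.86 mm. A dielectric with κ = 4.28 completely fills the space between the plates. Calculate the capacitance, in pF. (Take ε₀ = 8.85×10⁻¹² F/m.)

A = π(5.71 mm)² = 1.02×10⁻⁴ m².
C = κε₀A/d = 4.28 × 8.85×10⁻¹² × 1.02×10⁻⁴ / 5.86×10⁻³ = 6.62×10⁻¹³ F.

C ≈ 0.662 pF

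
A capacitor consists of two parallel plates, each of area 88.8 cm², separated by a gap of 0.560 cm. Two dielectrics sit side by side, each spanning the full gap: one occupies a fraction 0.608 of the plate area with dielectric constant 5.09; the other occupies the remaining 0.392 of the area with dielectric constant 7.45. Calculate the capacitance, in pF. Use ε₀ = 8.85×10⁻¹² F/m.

C ≈ 84.4 pF

A = 88.8 cm² = 8.88×10⁻³ m².
Side-by-side slabs ⇒ two capacitors in parallel, each spanning the full gap.
C₁ = κ₁ε₀A₁/d = 5.09 × 8.85×10⁻¹² × 5.40×10⁻³ / 5.60×10⁻³ = 4.34×10⁻¹¹ F.
C₂ = κ₂ε₀A₂/d = 7.45 × 8.85×10⁻¹² × 3.48×10⁻³ / 5.60×10⁻³ = 4.10×10⁻¹¹ F.
C = C₁ + C₂ = 8.44×10⁻¹¹ F.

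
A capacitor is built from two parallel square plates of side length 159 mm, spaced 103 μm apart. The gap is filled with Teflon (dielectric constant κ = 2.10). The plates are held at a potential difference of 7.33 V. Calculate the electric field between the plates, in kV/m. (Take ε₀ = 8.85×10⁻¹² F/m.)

E = V/d = 7.33 / 1.03×10⁻⁴ = 7.12×10⁴ V/m.

71.2 kV/m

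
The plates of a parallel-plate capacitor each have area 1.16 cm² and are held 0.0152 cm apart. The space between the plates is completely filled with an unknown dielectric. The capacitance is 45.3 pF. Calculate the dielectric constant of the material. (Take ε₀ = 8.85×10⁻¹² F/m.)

A = 1.16 cm² = 1.16×10⁻⁴ m².
κ = Cd/(ε₀A) = 4.53×10⁻¹¹ × 1.52×10⁻⁴ / (8.85×10⁻¹² × 1.16×10⁻⁴) = 6.71.

κ ≈ 6.71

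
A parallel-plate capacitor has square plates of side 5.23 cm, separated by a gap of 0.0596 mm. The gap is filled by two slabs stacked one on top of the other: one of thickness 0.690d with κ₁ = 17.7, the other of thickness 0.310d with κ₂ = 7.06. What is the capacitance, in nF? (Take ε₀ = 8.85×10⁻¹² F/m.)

A = (5.23 cm)² = 2.74×10⁻³ m².
Stacked slabs ⇒ two capacitors in series, each with the full plate area.
C₁ = κ₁ε₀A/d₁ = 17.7 × 8.85×10⁻¹² × 2.74×10⁻³ / 4.11×10⁻⁵ = 1.04×10⁻⁸ F.
C₂ = κ₂ε₀A/d₂ = 7.06 × 8.85×10⁻¹² × 2.74×10⁻³ / 1.85×10⁻⁵ = 9.25×10⁻⁹ F.
C = (1/C₁ + 1/C₂)⁻¹ = 4.90×10⁻⁹ F.

4.90 nF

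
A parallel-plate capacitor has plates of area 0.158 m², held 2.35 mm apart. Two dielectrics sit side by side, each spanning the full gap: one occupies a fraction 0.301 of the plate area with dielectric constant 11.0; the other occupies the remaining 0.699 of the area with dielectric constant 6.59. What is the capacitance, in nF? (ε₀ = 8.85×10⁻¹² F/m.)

C ≈ 4.71 nF

Side-by-side slabs ⇒ two capacitors in parallel, each spanning the full gap.
C₁ = κ₁ε₀A₁/d = 11.0 × 8.85×10⁻¹² × 4.76×10⁻² / 2.35×10⁻³ = 1.97×10⁻⁹ F.
C₂ = κ₂ε₀A₂/d = 6.59 × 8.85×10⁻¹² × 0.110 / 2.35×10⁻³ = 2.74×10⁻⁹ F.
C = C₁ + C₂ = 4.71×10⁻⁹ F.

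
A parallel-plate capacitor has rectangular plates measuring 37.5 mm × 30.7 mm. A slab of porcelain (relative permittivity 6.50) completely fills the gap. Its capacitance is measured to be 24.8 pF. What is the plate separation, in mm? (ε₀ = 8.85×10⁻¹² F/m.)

A = 37.5 × 30.7 mm² = 1.15×10⁻³ m².
d = κε₀A/C = 6.50 × 8.85×10⁻¹² × 1.15×10⁻³ / 2.48×10⁻¹¹ = 2.67×10⁻³ m.

d ≈ 2.67 mm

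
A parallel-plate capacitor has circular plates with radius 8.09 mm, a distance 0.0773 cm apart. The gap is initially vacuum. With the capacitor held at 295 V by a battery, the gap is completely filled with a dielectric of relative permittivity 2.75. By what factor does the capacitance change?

C = κε₀A/d scales with κ, so C₂/C₁ = κ = 2.75.

C₂/C₁ ≈ 2.75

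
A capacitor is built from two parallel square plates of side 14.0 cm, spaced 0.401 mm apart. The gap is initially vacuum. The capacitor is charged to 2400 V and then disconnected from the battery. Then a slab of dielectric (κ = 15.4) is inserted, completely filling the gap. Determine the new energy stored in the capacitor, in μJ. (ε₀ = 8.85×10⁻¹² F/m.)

A = (14.0 cm)² = 1.96×10⁻² m².
Initially C₁ = ε₀A/d = 8.85×10⁻¹² × 1.96×10⁻² / 4.01×10⁻⁴ = 4.33×10⁻¹⁰ F.
U₁ = 1.25×10⁻³ J.
Isolated ⇒ Q is held fixed. C₂ = 15.4 C₁ and U = Q²/(2C), so U₂/U₁ = C₁/C₂ = 0.0649.
U₂ = 0.0649 × 1.25×10⁻³ = 8.09×10⁻⁵ J.

80.9 μJ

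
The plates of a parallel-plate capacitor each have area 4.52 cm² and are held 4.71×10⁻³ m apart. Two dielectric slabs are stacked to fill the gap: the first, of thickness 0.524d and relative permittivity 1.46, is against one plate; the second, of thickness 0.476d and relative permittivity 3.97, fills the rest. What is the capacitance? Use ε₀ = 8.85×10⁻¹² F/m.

A = 4.52 cm² = 4.52×10⁻⁴ m².
Stacked slabs ⇒ two capacitors in series, each with the full plate area.
C₁ = κ₁ε₀A/d₁ = 1.46 × 8.85×10⁻¹² × 4.52×10⁻⁴ / 2.47×10⁻³ = 2.37×10⁻¹² F.
C₂ = κ₂ε₀A/d₂ = 3.97 × 8.85×10⁻¹² × 4.52×10⁻⁴ / 2.24×10⁻³ = 7.08×10⁻¹² F.
C = (1/C₁ + 1/C₂)⁻¹ = 1.77×10⁻¹² F.

C ≈ 1.77 pF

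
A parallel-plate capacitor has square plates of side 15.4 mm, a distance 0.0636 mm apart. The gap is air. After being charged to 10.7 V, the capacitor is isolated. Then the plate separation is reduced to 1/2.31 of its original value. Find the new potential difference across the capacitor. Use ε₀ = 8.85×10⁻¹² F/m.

A = (15.4 mm)² = 2.37×10⁻⁴ m².
Initially C₁ = ε₀A/d = 8.85×10⁻¹² × 2.37×10⁻⁴ / 6.36×10⁻⁵ = 3.30×10⁻¹¹ F.
V₁ = 10.7 V.
Isolated ⇒ Q is held fixed. C₂ = 2.31 C₁ and V = Q/C, so V₂/V₁ = C₁/C₂ = 0.433.
V₂ = 0.433 × 10.7 = 4.63 V.

V ≈ 4.63 V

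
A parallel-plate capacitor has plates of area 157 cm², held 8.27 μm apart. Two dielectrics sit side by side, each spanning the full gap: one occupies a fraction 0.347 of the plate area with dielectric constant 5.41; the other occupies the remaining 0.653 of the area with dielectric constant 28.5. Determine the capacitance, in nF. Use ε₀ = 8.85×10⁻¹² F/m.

344 nF

A = 157 cm² = 1.57×10⁻² m².
Side-by-side slabs ⇒ two capacitors in parallel, each spanning the full gap.
C₁ = κ₁ε₀A₁/d = 5.41 × 8.85×10⁻¹² × 5.45×10⁻³ / 8.27×10⁻⁶ = 3.15×10⁻⁸ F.
C₂ = κ₂ε₀A₂/d = 28.5 × 8.85×10⁻¹² × 1.03×10⁻² / 8.27×10⁻⁶ = 3.13×10⁻⁷ F.
C = C₁ + C₂ = 3.44×10⁻⁷ F.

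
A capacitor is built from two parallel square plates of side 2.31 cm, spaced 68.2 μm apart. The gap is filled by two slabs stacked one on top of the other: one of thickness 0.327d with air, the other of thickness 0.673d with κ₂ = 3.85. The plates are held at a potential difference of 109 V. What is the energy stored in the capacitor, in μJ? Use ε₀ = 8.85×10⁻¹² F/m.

U ≈ 0.820 μJ

A = (2.31 cm)² = 5.34×10⁻⁴ m².
Stacked slabs ⇒ two capacitors in series, each with the full plate area.
C₁ = κ₁ε₀A/d₁ = 1.00 × 8.85×10⁻¹² × 5.34×10⁻⁴ / 2.23×10⁻⁵ = 2.12×10⁻¹⁰ F.
C₂ = κ₂ε₀A/d₂ = 3.85 × 8.85×10⁻¹² × 5.34×10⁻⁴ / 4.59×10⁻⁵ = 3.96×10⁻¹⁰ F.
C = (1/C₁ + 1/C₂)⁻¹ = 1.38×10⁻¹⁰ F.
U = ½CV² = ½ × 1.38×10⁻¹⁰ × (109)² = 8.20×10⁻⁷ J.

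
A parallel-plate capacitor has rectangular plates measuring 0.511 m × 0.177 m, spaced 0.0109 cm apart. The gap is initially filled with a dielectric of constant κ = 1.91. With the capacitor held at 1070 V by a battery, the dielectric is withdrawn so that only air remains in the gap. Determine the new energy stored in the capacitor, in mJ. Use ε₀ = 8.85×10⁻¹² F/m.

4.20 mJ

A = 0.511 × 0.177 m² = 9.04×10⁻² m².
Initially C₁ = κε₀A/d = 1.91 × 8.85×10⁻¹² × 9.04×10⁻² / 1.09×10⁻⁴ = 1.40×10⁻⁸ F.
U₁ = 8.03×10⁻³ J.
Battery connected ⇒ V is held fixed. C₂ = 0.524 C₁ and U = ½CV², so U₂/U₁ = C₂/C₁ = 0.524.
U₂ = 0.524 × 8.03×10⁻³ = 4.20×10⁻³ J.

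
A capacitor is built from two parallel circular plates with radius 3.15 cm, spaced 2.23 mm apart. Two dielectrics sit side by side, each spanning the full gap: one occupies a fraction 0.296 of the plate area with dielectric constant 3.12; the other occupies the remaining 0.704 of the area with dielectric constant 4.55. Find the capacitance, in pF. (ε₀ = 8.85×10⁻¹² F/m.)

51.1 pF

A = π(3.15 cm)² = 3.12×10⁻³ m².
Side-by-side slabs ⇒ two capacitors in parallel, each spanning the full gap.
C₁ = κ₁ε₀A₁/d = 3.12 × 8.85×10⁻¹² × 9.23×10⁻⁴ / 2.23×10⁻³ = 1.14×10⁻¹¹ F.
C₂ = κ₂ε₀A₂/d = 4.55 × 8.85×10⁻¹² × 2.19×10⁻³ / 2.23×10⁻³ = 3.96×10⁻¹¹ F.
C = C₁ + C₂ = 5.11×10⁻¹¹ F.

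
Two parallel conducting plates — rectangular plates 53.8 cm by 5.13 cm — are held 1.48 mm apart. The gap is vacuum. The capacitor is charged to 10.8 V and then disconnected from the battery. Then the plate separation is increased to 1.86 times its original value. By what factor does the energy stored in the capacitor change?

1.86

Isolated ⇒ Q is held fixed.
C₂ = 0.538 C₁ and U = Q²/(2C), so U₂/U₁ = C₁/C₂ = 1.86.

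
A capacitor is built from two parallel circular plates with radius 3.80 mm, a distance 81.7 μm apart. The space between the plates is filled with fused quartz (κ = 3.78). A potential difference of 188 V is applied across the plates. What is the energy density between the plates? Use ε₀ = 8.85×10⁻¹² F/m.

88.6 J/m³

E = V/d = 188 / 8.17×10⁻⁵ = 2.30×10⁶ V/m.
u = ½κε₀E² = ½ × 3.78 × 8.85×10⁻¹² × (2.30×10⁶)² = 88.6 J/m³.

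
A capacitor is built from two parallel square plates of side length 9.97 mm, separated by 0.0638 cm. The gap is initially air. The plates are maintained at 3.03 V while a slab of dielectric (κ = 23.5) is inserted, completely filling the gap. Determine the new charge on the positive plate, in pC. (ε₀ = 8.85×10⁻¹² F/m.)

A = (9.97 mm)² = 9.94×10⁻⁵ m².
Initially C₁ = ε₀A/d = 8.85×10⁻¹² × 9.94×10⁻⁵ / 6.38×10⁻⁴ = 1.38×10⁻¹² F.
Q₁ = 4.18×10⁻¹² C.
Battery connected ⇒ V is held fixed. C₂ = 23.5 C₁ and Q = CV, so Q₂/Q₁ = C₂/C₁ = 23.5.
Q₂ = 23.5 × 4.18×10⁻¹² = 9.82×10⁻¹¹ C.

98.2 pC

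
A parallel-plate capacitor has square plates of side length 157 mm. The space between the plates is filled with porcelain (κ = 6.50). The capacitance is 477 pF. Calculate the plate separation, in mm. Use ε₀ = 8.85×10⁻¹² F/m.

d ≈ 2.97 mm

A = (157 mm)² = 2.46×10⁻² m².
d = κε₀A/C = 6.50 × 8.85×10⁻¹² × 2.46×10⁻² / 4.77×10⁻¹⁰ = 2.97×10⁻³ m.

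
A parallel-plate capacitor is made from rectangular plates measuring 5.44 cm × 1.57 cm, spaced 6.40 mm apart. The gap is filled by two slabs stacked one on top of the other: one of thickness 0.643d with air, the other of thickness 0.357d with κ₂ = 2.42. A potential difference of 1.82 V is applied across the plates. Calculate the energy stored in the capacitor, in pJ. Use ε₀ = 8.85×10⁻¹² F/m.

2.47 pJ

A = 5.44 × 1.57 cm² = 8.54×10⁻⁴ m².
Stacked slabs ⇒ two capacitors in series, each with the full plate area.
C₁ = κ₁ε₀A/d₁ = 1.00 × 8.85×10⁻¹² × 8.54×10⁻⁴ / 4.12×10⁻³ = 1.84×10⁻¹² F.
C₂ = κ₂ε₀A/d₂ = 2.42 × 8.85×10⁻¹² × 8.54×10⁻⁴ / 2.28×10⁻³ = 8.01×10⁻¹² F.
C = (1/C₁ + 1/C₂)⁻¹ = 1.49×10⁻¹² F.
U = ½CV² = ½ × 1.49×10⁻¹² × (1.82)² = 2.47×10⁻¹² J.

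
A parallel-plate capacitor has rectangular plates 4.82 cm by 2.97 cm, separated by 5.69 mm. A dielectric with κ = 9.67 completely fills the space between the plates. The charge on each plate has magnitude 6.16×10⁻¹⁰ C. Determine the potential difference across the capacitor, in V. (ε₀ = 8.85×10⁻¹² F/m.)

A = 4.82 × 2.97 cm² = 1.43×10⁻³ m².
C = κε₀A/d = 9.67 × 8.85×10⁻¹² × 1.43×10⁻³ / 5.69×10⁻³ = 2.15×10⁻¹¹ F.
V = Q/C = 6.16×10⁻¹⁰ / 2.15×10⁻¹¹ = 28.6 V.

28.6 V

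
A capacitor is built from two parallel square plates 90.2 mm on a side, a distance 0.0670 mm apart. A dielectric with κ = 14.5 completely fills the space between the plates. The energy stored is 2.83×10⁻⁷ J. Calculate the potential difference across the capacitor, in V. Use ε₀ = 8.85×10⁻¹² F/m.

A = (90.2 mm)² = 8.14×10⁻³ m².
C = κε₀A/d = 14.5 × 8.85×10⁻¹² × 8.14×10⁻³ / 6.70×10⁻⁵ = 1.56×10⁻⁸ F.
V = √(2U/C) = √(2 × 2.83×10⁻⁷ / 1.56×10⁻⁸) = 6.03 V.

6.03 V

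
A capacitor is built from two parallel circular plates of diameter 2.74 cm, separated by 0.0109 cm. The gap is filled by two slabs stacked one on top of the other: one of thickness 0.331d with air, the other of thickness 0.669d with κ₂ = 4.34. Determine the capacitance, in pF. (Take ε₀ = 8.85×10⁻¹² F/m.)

A = π(2.74/2 cm)² = 5.90×10⁻⁴ m².
Stacked slabs ⇒ two capacitors in series, each with the full plate area.
C₁ = κ₁ε₀A/d₁ = 1.00 × 8.85×10⁻¹² × 5.90×10⁻⁴ / 3.61×10⁻⁵ = 1.45×10⁻¹⁰ F.
C₂ = κ₂ε₀A/d₂ = 4.34 × 8.85×10⁻¹² × 5.90×10⁻⁴ / 7.29×10⁻⁵ = 3.11×10⁻¹⁰ F.
C = (1/C₁ + 1/C₂)⁻¹ = 9.87×10⁻¹¹ F.

98.7 pF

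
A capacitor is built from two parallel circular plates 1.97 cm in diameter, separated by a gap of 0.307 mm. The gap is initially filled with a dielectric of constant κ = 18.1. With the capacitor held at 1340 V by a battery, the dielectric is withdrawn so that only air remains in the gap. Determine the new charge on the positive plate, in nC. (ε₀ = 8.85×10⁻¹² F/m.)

A = π(1.97/2 cm)² = 3.05×10⁻⁴ m².
Initially C₁ = κε₀A/d = 18.1 × 8.85×10⁻¹² × 3.05×10⁻⁴ / 3.07×10⁻⁴ = 1.59×10⁻¹⁰ F.
Q₁ = 2.13×10⁻⁷ C.
Battery connected ⇒ V is held fixed. C₂ = 0.0552 C₁ and Q = CV, so Q₂/Q₁ = C₂/C₁ = 0.0552.
Q₂ = 0.0552 × 2.13×10⁻⁷ = 1.18×10⁻⁸ C.

Q ≈ 11.8 nC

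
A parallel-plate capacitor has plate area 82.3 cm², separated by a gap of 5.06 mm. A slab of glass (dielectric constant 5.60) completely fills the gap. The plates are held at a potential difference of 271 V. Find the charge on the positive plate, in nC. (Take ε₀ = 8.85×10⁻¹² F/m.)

21.8 nC

A = 82.3 cm² = 8.23×10⁻³ m².
C = κε₀A/d = 5.60 × 8.85×10⁻¹² × 8.23×10⁻³ / 5.06×10⁻³ = 8.06×10⁻¹¹ F.
Q = CV = 8.06×10⁻¹¹ × 271 = 2.18×10⁻⁸ C.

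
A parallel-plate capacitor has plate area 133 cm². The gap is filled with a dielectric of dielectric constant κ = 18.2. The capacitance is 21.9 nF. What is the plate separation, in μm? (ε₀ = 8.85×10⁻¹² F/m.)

A = 133 cm² = 1.33×10⁻² m².
d = κε₀A/C = 18.2 × 8.85×10⁻¹² × 1.33×10⁻² / 2.19×10⁻⁸ = 9.78×10⁻⁵ m.

97.8 μm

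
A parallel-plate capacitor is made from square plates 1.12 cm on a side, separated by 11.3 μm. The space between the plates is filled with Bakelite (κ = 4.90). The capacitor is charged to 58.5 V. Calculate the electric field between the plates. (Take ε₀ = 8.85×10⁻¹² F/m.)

E = V/d = 58.5 / 1.13×10⁻⁵ = 5.18×10⁶ V/m.

5.18 MV/m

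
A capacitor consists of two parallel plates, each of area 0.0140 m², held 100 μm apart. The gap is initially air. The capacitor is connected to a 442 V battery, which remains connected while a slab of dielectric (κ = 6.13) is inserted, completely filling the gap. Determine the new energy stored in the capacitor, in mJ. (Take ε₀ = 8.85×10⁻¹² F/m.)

U ≈ 0.742 mJ

Initially C₁ = ε₀A/d = 8.85×10⁻¹² × 1.40×10⁻² / 1.00×10⁻⁴ = 1.24×10⁻⁹ F.
U₁ = 1.21×10⁻⁴ J.
Battery connected ⇒ V is held fixed. C₂ = 6.13 C₁ and U = ½CV², so U₂/U₁ = C₂/C₁ = 6.13.
U₂ = 6.13 × 1.21×10⁻⁴ = 7.42×10⁻⁴ J.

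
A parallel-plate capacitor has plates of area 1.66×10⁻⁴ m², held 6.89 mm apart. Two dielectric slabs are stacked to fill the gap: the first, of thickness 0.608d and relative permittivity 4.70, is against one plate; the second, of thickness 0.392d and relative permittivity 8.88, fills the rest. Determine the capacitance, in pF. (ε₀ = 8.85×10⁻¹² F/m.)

1.23 pF

Stacked slabs ⇒ two capacitors in series, each with the full plate area.
C₁ = κ₁ε₀A/d₁ = 4.70 × 8.85×10⁻¹² × 1.66×10⁻⁴ / 4.19×10⁻³ = 1.65×10⁻¹² F.
C₂ = κ₂ε₀A/d₂ = 8.88 × 8.85×10⁻¹² × 1.66×10⁻⁴ / 2.70×10⁻³ = 4.83×10⁻¹² F.
C = (1/C₁ + 1/C₂)⁻¹ = 1.23×10⁻¹² F.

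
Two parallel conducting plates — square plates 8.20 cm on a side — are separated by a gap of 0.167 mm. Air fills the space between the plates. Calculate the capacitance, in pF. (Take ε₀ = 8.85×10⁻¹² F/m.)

356 pF

A = (8.20 cm)² = 6.72×10⁻³ m².
C = ε₀A/d = 8.85×10⁻¹² × 6.72×10⁻³ / 1.67×10⁻⁴ = 3.56×10⁻¹⁰ F.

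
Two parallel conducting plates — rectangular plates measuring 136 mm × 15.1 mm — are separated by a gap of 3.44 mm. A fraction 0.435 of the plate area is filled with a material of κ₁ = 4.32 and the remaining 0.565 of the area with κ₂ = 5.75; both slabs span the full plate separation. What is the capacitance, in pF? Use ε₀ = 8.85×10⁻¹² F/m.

A = 136 × 15.1 mm² = 2.05×10⁻³ m².
Side-by-side slabs ⇒ two capacitors in parallel, each spanning the full gap.
C₁ = κ₁ε₀A₁/d = 4.32 × 8.85×10⁻¹² × 8.93×10⁻⁴ / 3.44×10⁻³ = 9.93×10⁻¹² F.
C₂ = κ₂ε₀A₂/d = 5.75 × 8.85×10⁻¹² × 1.16×10⁻³ / 3.44×10⁻³ = 1.72×10⁻¹¹ F.
C = C₁ + C₂ = 2.71×10⁻¹¹ F.

C ≈ 27.1 pF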